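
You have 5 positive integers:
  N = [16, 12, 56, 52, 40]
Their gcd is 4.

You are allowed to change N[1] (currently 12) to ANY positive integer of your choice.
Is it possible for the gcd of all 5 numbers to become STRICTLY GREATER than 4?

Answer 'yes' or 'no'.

Answer: no

Derivation:
Current gcd = 4
gcd of all OTHER numbers (without N[1]=12): gcd([16, 56, 52, 40]) = 4
The new gcd after any change is gcd(4, new_value).
This can be at most 4.
Since 4 = old gcd 4, the gcd can only stay the same or decrease.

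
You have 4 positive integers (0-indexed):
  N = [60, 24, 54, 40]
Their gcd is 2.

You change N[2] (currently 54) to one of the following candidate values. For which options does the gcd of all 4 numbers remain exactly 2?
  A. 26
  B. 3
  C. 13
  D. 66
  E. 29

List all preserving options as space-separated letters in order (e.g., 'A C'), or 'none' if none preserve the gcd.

Answer: A D

Derivation:
Old gcd = 2; gcd of others (without N[2]) = 4
New gcd for candidate v: gcd(4, v). Preserves old gcd iff gcd(4, v) = 2.
  Option A: v=26, gcd(4,26)=2 -> preserves
  Option B: v=3, gcd(4,3)=1 -> changes
  Option C: v=13, gcd(4,13)=1 -> changes
  Option D: v=66, gcd(4,66)=2 -> preserves
  Option E: v=29, gcd(4,29)=1 -> changes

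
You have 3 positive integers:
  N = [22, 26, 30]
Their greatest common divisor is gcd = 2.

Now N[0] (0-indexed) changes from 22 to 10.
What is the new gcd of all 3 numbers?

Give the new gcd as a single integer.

Answer: 2

Derivation:
Numbers: [22, 26, 30], gcd = 2
Change: index 0, 22 -> 10
gcd of the OTHER numbers (without index 0): gcd([26, 30]) = 2
New gcd = gcd(g_others, new_val) = gcd(2, 10) = 2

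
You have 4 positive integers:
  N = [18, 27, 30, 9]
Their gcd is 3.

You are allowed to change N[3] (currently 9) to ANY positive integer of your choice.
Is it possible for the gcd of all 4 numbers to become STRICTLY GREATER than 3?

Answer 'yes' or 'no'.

Current gcd = 3
gcd of all OTHER numbers (without N[3]=9): gcd([18, 27, 30]) = 3
The new gcd after any change is gcd(3, new_value).
This can be at most 3.
Since 3 = old gcd 3, the gcd can only stay the same or decrease.

Answer: no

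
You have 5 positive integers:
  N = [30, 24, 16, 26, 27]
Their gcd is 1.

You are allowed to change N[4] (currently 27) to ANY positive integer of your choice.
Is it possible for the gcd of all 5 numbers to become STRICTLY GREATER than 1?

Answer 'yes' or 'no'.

Answer: yes

Derivation:
Current gcd = 1
gcd of all OTHER numbers (without N[4]=27): gcd([30, 24, 16, 26]) = 2
The new gcd after any change is gcd(2, new_value).
This can be at most 2.
Since 2 > old gcd 1, the gcd CAN increase (e.g., set N[4] = 2).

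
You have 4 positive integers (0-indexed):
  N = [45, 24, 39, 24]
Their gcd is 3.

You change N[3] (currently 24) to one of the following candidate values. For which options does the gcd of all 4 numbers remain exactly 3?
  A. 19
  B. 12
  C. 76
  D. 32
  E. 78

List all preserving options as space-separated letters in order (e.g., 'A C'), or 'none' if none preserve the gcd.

Answer: B E

Derivation:
Old gcd = 3; gcd of others (without N[3]) = 3
New gcd for candidate v: gcd(3, v). Preserves old gcd iff gcd(3, v) = 3.
  Option A: v=19, gcd(3,19)=1 -> changes
  Option B: v=12, gcd(3,12)=3 -> preserves
  Option C: v=76, gcd(3,76)=1 -> changes
  Option D: v=32, gcd(3,32)=1 -> changes
  Option E: v=78, gcd(3,78)=3 -> preserves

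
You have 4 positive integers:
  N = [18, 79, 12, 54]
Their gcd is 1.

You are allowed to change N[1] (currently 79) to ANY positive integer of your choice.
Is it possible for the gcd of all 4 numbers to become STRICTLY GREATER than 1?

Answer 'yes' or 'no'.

Answer: yes

Derivation:
Current gcd = 1
gcd of all OTHER numbers (without N[1]=79): gcd([18, 12, 54]) = 6
The new gcd after any change is gcd(6, new_value).
This can be at most 6.
Since 6 > old gcd 1, the gcd CAN increase (e.g., set N[1] = 6).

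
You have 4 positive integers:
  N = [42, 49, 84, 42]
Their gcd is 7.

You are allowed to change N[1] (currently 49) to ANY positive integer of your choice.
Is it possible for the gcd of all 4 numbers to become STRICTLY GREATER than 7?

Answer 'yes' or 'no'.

Answer: yes

Derivation:
Current gcd = 7
gcd of all OTHER numbers (without N[1]=49): gcd([42, 84, 42]) = 42
The new gcd after any change is gcd(42, new_value).
This can be at most 42.
Since 42 > old gcd 7, the gcd CAN increase (e.g., set N[1] = 42).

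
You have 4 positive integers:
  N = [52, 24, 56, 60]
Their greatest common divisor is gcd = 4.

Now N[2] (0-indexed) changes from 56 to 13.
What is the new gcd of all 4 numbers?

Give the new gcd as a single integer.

Numbers: [52, 24, 56, 60], gcd = 4
Change: index 2, 56 -> 13
gcd of the OTHER numbers (without index 2): gcd([52, 24, 60]) = 4
New gcd = gcd(g_others, new_val) = gcd(4, 13) = 1

Answer: 1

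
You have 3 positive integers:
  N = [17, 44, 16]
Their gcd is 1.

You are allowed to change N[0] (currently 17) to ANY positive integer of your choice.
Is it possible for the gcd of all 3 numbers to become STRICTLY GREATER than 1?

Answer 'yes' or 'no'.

Answer: yes

Derivation:
Current gcd = 1
gcd of all OTHER numbers (without N[0]=17): gcd([44, 16]) = 4
The new gcd after any change is gcd(4, new_value).
This can be at most 4.
Since 4 > old gcd 1, the gcd CAN increase (e.g., set N[0] = 4).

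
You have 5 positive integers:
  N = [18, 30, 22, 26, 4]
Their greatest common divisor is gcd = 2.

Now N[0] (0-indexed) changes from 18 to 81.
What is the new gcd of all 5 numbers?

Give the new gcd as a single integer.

Answer: 1

Derivation:
Numbers: [18, 30, 22, 26, 4], gcd = 2
Change: index 0, 18 -> 81
gcd of the OTHER numbers (without index 0): gcd([30, 22, 26, 4]) = 2
New gcd = gcd(g_others, new_val) = gcd(2, 81) = 1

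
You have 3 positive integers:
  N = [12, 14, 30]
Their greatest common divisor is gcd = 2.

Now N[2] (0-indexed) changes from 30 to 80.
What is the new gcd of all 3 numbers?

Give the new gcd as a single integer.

Numbers: [12, 14, 30], gcd = 2
Change: index 2, 30 -> 80
gcd of the OTHER numbers (without index 2): gcd([12, 14]) = 2
New gcd = gcd(g_others, new_val) = gcd(2, 80) = 2

Answer: 2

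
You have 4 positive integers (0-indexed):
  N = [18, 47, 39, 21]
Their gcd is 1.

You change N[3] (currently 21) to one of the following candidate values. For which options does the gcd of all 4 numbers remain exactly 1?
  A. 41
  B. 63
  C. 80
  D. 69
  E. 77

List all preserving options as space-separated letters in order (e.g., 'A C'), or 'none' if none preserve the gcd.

Answer: A B C D E

Derivation:
Old gcd = 1; gcd of others (without N[3]) = 1
New gcd for candidate v: gcd(1, v). Preserves old gcd iff gcd(1, v) = 1.
  Option A: v=41, gcd(1,41)=1 -> preserves
  Option B: v=63, gcd(1,63)=1 -> preserves
  Option C: v=80, gcd(1,80)=1 -> preserves
  Option D: v=69, gcd(1,69)=1 -> preserves
  Option E: v=77, gcd(1,77)=1 -> preserves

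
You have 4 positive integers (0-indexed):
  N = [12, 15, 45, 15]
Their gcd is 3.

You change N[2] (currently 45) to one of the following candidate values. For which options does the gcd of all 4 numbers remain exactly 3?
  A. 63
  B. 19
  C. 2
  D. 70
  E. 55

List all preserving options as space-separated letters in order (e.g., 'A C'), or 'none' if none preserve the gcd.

Old gcd = 3; gcd of others (without N[2]) = 3
New gcd for candidate v: gcd(3, v). Preserves old gcd iff gcd(3, v) = 3.
  Option A: v=63, gcd(3,63)=3 -> preserves
  Option B: v=19, gcd(3,19)=1 -> changes
  Option C: v=2, gcd(3,2)=1 -> changes
  Option D: v=70, gcd(3,70)=1 -> changes
  Option E: v=55, gcd(3,55)=1 -> changes

Answer: A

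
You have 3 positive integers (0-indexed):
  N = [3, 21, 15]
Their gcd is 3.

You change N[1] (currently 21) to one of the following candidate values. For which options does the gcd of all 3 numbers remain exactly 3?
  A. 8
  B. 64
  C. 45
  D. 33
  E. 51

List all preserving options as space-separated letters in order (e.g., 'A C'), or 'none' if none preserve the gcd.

Old gcd = 3; gcd of others (without N[1]) = 3
New gcd for candidate v: gcd(3, v). Preserves old gcd iff gcd(3, v) = 3.
  Option A: v=8, gcd(3,8)=1 -> changes
  Option B: v=64, gcd(3,64)=1 -> changes
  Option C: v=45, gcd(3,45)=3 -> preserves
  Option D: v=33, gcd(3,33)=3 -> preserves
  Option E: v=51, gcd(3,51)=3 -> preserves

Answer: C D E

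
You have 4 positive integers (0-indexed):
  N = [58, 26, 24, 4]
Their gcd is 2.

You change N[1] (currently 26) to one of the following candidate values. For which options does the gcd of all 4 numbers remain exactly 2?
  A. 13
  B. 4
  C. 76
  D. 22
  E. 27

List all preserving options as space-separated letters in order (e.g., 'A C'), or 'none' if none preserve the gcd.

Answer: B C D

Derivation:
Old gcd = 2; gcd of others (without N[1]) = 2
New gcd for candidate v: gcd(2, v). Preserves old gcd iff gcd(2, v) = 2.
  Option A: v=13, gcd(2,13)=1 -> changes
  Option B: v=4, gcd(2,4)=2 -> preserves
  Option C: v=76, gcd(2,76)=2 -> preserves
  Option D: v=22, gcd(2,22)=2 -> preserves
  Option E: v=27, gcd(2,27)=1 -> changes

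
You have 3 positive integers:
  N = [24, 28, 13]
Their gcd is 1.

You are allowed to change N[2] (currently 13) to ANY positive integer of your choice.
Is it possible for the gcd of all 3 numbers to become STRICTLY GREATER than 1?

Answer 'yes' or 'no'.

Answer: yes

Derivation:
Current gcd = 1
gcd of all OTHER numbers (without N[2]=13): gcd([24, 28]) = 4
The new gcd after any change is gcd(4, new_value).
This can be at most 4.
Since 4 > old gcd 1, the gcd CAN increase (e.g., set N[2] = 4).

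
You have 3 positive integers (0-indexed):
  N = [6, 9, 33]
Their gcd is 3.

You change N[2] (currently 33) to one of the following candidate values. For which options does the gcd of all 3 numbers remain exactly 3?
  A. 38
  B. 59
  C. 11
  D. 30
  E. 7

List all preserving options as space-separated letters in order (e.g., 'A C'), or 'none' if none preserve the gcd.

Answer: D

Derivation:
Old gcd = 3; gcd of others (without N[2]) = 3
New gcd for candidate v: gcd(3, v). Preserves old gcd iff gcd(3, v) = 3.
  Option A: v=38, gcd(3,38)=1 -> changes
  Option B: v=59, gcd(3,59)=1 -> changes
  Option C: v=11, gcd(3,11)=1 -> changes
  Option D: v=30, gcd(3,30)=3 -> preserves
  Option E: v=7, gcd(3,7)=1 -> changes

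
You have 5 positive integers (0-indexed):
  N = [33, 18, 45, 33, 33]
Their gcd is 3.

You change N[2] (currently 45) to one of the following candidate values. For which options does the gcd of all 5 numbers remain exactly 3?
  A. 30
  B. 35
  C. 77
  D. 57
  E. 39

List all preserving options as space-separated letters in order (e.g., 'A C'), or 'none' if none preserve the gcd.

Old gcd = 3; gcd of others (without N[2]) = 3
New gcd for candidate v: gcd(3, v). Preserves old gcd iff gcd(3, v) = 3.
  Option A: v=30, gcd(3,30)=3 -> preserves
  Option B: v=35, gcd(3,35)=1 -> changes
  Option C: v=77, gcd(3,77)=1 -> changes
  Option D: v=57, gcd(3,57)=3 -> preserves
  Option E: v=39, gcd(3,39)=3 -> preserves

Answer: A D E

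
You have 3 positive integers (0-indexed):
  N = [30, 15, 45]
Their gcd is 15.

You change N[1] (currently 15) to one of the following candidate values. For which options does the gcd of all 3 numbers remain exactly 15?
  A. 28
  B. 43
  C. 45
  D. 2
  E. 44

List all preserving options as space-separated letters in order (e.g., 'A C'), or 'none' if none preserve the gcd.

Answer: C

Derivation:
Old gcd = 15; gcd of others (without N[1]) = 15
New gcd for candidate v: gcd(15, v). Preserves old gcd iff gcd(15, v) = 15.
  Option A: v=28, gcd(15,28)=1 -> changes
  Option B: v=43, gcd(15,43)=1 -> changes
  Option C: v=45, gcd(15,45)=15 -> preserves
  Option D: v=2, gcd(15,2)=1 -> changes
  Option E: v=44, gcd(15,44)=1 -> changes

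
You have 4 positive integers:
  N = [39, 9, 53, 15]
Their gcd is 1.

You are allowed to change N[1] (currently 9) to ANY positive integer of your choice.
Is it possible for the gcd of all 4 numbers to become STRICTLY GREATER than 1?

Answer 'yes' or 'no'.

Answer: no

Derivation:
Current gcd = 1
gcd of all OTHER numbers (without N[1]=9): gcd([39, 53, 15]) = 1
The new gcd after any change is gcd(1, new_value).
This can be at most 1.
Since 1 = old gcd 1, the gcd can only stay the same or decrease.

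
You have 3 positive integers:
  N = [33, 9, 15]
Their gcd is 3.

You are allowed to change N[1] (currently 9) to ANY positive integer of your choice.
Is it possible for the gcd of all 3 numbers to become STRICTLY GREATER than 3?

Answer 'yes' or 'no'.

Answer: no

Derivation:
Current gcd = 3
gcd of all OTHER numbers (without N[1]=9): gcd([33, 15]) = 3
The new gcd after any change is gcd(3, new_value).
This can be at most 3.
Since 3 = old gcd 3, the gcd can only stay the same or decrease.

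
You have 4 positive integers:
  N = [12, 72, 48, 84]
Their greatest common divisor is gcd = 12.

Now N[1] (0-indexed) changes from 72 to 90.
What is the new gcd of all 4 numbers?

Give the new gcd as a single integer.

Answer: 6

Derivation:
Numbers: [12, 72, 48, 84], gcd = 12
Change: index 1, 72 -> 90
gcd of the OTHER numbers (without index 1): gcd([12, 48, 84]) = 12
New gcd = gcd(g_others, new_val) = gcd(12, 90) = 6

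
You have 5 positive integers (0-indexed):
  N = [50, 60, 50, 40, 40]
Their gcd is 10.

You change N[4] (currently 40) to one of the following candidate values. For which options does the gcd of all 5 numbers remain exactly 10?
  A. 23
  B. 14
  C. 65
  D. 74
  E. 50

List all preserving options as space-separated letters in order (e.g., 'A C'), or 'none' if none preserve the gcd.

Answer: E

Derivation:
Old gcd = 10; gcd of others (without N[4]) = 10
New gcd for candidate v: gcd(10, v). Preserves old gcd iff gcd(10, v) = 10.
  Option A: v=23, gcd(10,23)=1 -> changes
  Option B: v=14, gcd(10,14)=2 -> changes
  Option C: v=65, gcd(10,65)=5 -> changes
  Option D: v=74, gcd(10,74)=2 -> changes
  Option E: v=50, gcd(10,50)=10 -> preserves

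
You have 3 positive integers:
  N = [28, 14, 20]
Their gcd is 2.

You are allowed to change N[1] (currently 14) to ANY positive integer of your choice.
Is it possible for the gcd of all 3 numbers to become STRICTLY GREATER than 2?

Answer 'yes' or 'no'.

Current gcd = 2
gcd of all OTHER numbers (without N[1]=14): gcd([28, 20]) = 4
The new gcd after any change is gcd(4, new_value).
This can be at most 4.
Since 4 > old gcd 2, the gcd CAN increase (e.g., set N[1] = 4).

Answer: yes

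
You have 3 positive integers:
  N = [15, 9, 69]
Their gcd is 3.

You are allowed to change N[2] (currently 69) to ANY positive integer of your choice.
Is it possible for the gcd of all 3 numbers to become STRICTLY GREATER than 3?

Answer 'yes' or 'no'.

Current gcd = 3
gcd of all OTHER numbers (without N[2]=69): gcd([15, 9]) = 3
The new gcd after any change is gcd(3, new_value).
This can be at most 3.
Since 3 = old gcd 3, the gcd can only stay the same or decrease.

Answer: no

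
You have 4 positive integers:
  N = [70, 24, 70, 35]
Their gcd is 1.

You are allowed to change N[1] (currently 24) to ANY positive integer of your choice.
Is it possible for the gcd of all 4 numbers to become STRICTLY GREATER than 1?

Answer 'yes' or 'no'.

Current gcd = 1
gcd of all OTHER numbers (without N[1]=24): gcd([70, 70, 35]) = 35
The new gcd after any change is gcd(35, new_value).
This can be at most 35.
Since 35 > old gcd 1, the gcd CAN increase (e.g., set N[1] = 35).

Answer: yes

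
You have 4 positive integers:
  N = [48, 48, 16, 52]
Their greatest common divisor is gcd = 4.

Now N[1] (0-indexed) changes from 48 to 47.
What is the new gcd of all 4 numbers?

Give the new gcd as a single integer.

Answer: 1

Derivation:
Numbers: [48, 48, 16, 52], gcd = 4
Change: index 1, 48 -> 47
gcd of the OTHER numbers (without index 1): gcd([48, 16, 52]) = 4
New gcd = gcd(g_others, new_val) = gcd(4, 47) = 1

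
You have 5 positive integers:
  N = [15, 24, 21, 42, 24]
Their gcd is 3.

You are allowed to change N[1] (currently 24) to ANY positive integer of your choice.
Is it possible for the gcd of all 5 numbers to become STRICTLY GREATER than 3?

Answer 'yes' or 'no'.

Answer: no

Derivation:
Current gcd = 3
gcd of all OTHER numbers (without N[1]=24): gcd([15, 21, 42, 24]) = 3
The new gcd after any change is gcd(3, new_value).
This can be at most 3.
Since 3 = old gcd 3, the gcd can only stay the same or decrease.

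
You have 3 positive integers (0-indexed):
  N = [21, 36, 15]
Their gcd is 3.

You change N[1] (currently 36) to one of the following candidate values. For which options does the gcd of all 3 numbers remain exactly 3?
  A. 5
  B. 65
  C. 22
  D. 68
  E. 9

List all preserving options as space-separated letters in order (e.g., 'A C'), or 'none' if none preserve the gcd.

Answer: E

Derivation:
Old gcd = 3; gcd of others (without N[1]) = 3
New gcd for candidate v: gcd(3, v). Preserves old gcd iff gcd(3, v) = 3.
  Option A: v=5, gcd(3,5)=1 -> changes
  Option B: v=65, gcd(3,65)=1 -> changes
  Option C: v=22, gcd(3,22)=1 -> changes
  Option D: v=68, gcd(3,68)=1 -> changes
  Option E: v=9, gcd(3,9)=3 -> preserves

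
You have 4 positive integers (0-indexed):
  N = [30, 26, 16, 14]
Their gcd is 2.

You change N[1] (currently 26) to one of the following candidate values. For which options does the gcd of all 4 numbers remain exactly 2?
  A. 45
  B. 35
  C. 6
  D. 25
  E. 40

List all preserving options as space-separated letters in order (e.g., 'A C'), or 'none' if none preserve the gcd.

Old gcd = 2; gcd of others (without N[1]) = 2
New gcd for candidate v: gcd(2, v). Preserves old gcd iff gcd(2, v) = 2.
  Option A: v=45, gcd(2,45)=1 -> changes
  Option B: v=35, gcd(2,35)=1 -> changes
  Option C: v=6, gcd(2,6)=2 -> preserves
  Option D: v=25, gcd(2,25)=1 -> changes
  Option E: v=40, gcd(2,40)=2 -> preserves

Answer: C E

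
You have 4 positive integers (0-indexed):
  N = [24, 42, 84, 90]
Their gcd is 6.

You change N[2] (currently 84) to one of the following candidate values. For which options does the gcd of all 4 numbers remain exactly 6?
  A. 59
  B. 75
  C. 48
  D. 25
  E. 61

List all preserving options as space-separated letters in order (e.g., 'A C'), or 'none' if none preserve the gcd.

Old gcd = 6; gcd of others (without N[2]) = 6
New gcd for candidate v: gcd(6, v). Preserves old gcd iff gcd(6, v) = 6.
  Option A: v=59, gcd(6,59)=1 -> changes
  Option B: v=75, gcd(6,75)=3 -> changes
  Option C: v=48, gcd(6,48)=6 -> preserves
  Option D: v=25, gcd(6,25)=1 -> changes
  Option E: v=61, gcd(6,61)=1 -> changes

Answer: C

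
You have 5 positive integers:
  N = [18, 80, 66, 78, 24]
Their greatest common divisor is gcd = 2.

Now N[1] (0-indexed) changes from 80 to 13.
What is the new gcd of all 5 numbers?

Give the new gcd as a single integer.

Numbers: [18, 80, 66, 78, 24], gcd = 2
Change: index 1, 80 -> 13
gcd of the OTHER numbers (without index 1): gcd([18, 66, 78, 24]) = 6
New gcd = gcd(g_others, new_val) = gcd(6, 13) = 1

Answer: 1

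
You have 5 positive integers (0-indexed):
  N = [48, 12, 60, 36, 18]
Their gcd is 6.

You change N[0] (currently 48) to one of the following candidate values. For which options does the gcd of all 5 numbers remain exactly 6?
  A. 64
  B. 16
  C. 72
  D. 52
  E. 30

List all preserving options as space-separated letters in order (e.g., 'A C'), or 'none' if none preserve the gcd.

Old gcd = 6; gcd of others (without N[0]) = 6
New gcd for candidate v: gcd(6, v). Preserves old gcd iff gcd(6, v) = 6.
  Option A: v=64, gcd(6,64)=2 -> changes
  Option B: v=16, gcd(6,16)=2 -> changes
  Option C: v=72, gcd(6,72)=6 -> preserves
  Option D: v=52, gcd(6,52)=2 -> changes
  Option E: v=30, gcd(6,30)=6 -> preserves

Answer: C E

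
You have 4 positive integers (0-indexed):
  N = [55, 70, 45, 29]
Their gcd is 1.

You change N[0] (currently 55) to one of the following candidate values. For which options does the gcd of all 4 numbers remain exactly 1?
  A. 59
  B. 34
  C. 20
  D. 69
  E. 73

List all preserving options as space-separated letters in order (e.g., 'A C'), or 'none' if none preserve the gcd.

Old gcd = 1; gcd of others (without N[0]) = 1
New gcd for candidate v: gcd(1, v). Preserves old gcd iff gcd(1, v) = 1.
  Option A: v=59, gcd(1,59)=1 -> preserves
  Option B: v=34, gcd(1,34)=1 -> preserves
  Option C: v=20, gcd(1,20)=1 -> preserves
  Option D: v=69, gcd(1,69)=1 -> preserves
  Option E: v=73, gcd(1,73)=1 -> preserves

Answer: A B C D E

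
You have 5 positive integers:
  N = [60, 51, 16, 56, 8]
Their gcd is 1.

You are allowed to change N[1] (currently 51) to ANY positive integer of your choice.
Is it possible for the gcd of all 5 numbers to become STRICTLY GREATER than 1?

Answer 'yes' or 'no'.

Answer: yes

Derivation:
Current gcd = 1
gcd of all OTHER numbers (without N[1]=51): gcd([60, 16, 56, 8]) = 4
The new gcd after any change is gcd(4, new_value).
This can be at most 4.
Since 4 > old gcd 1, the gcd CAN increase (e.g., set N[1] = 4).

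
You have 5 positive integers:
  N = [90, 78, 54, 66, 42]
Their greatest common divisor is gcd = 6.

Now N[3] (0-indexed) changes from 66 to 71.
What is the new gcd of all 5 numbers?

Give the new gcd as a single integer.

Answer: 1

Derivation:
Numbers: [90, 78, 54, 66, 42], gcd = 6
Change: index 3, 66 -> 71
gcd of the OTHER numbers (without index 3): gcd([90, 78, 54, 42]) = 6
New gcd = gcd(g_others, new_val) = gcd(6, 71) = 1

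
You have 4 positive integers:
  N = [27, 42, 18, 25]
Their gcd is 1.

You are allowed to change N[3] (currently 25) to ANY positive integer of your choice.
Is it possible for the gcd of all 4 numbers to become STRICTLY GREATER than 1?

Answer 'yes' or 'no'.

Answer: yes

Derivation:
Current gcd = 1
gcd of all OTHER numbers (without N[3]=25): gcd([27, 42, 18]) = 3
The new gcd after any change is gcd(3, new_value).
This can be at most 3.
Since 3 > old gcd 1, the gcd CAN increase (e.g., set N[3] = 3).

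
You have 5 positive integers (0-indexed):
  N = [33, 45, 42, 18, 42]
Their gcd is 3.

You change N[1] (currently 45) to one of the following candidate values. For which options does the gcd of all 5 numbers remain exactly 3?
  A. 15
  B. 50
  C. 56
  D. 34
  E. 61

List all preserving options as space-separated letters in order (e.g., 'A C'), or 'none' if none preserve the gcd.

Answer: A

Derivation:
Old gcd = 3; gcd of others (without N[1]) = 3
New gcd for candidate v: gcd(3, v). Preserves old gcd iff gcd(3, v) = 3.
  Option A: v=15, gcd(3,15)=3 -> preserves
  Option B: v=50, gcd(3,50)=1 -> changes
  Option C: v=56, gcd(3,56)=1 -> changes
  Option D: v=34, gcd(3,34)=1 -> changes
  Option E: v=61, gcd(3,61)=1 -> changes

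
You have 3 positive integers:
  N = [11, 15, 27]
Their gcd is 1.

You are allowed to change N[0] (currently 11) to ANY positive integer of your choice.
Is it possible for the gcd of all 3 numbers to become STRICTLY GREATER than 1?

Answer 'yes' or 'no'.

Answer: yes

Derivation:
Current gcd = 1
gcd of all OTHER numbers (without N[0]=11): gcd([15, 27]) = 3
The new gcd after any change is gcd(3, new_value).
This can be at most 3.
Since 3 > old gcd 1, the gcd CAN increase (e.g., set N[0] = 3).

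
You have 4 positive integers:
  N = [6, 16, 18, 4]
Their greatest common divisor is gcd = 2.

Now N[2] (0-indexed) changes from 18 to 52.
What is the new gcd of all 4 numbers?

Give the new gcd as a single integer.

Answer: 2

Derivation:
Numbers: [6, 16, 18, 4], gcd = 2
Change: index 2, 18 -> 52
gcd of the OTHER numbers (without index 2): gcd([6, 16, 4]) = 2
New gcd = gcd(g_others, new_val) = gcd(2, 52) = 2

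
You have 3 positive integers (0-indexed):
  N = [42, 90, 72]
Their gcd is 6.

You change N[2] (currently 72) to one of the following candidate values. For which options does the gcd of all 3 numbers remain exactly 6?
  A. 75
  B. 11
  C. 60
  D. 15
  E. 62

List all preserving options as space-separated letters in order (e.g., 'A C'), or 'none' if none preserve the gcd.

Old gcd = 6; gcd of others (without N[2]) = 6
New gcd for candidate v: gcd(6, v). Preserves old gcd iff gcd(6, v) = 6.
  Option A: v=75, gcd(6,75)=3 -> changes
  Option B: v=11, gcd(6,11)=1 -> changes
  Option C: v=60, gcd(6,60)=6 -> preserves
  Option D: v=15, gcd(6,15)=3 -> changes
  Option E: v=62, gcd(6,62)=2 -> changes

Answer: C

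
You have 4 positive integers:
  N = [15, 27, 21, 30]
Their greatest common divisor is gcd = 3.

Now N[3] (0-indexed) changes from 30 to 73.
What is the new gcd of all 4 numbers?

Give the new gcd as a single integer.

Numbers: [15, 27, 21, 30], gcd = 3
Change: index 3, 30 -> 73
gcd of the OTHER numbers (without index 3): gcd([15, 27, 21]) = 3
New gcd = gcd(g_others, new_val) = gcd(3, 73) = 1

Answer: 1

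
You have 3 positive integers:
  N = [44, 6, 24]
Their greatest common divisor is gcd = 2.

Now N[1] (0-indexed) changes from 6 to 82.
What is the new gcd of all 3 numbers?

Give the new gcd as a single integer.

Answer: 2

Derivation:
Numbers: [44, 6, 24], gcd = 2
Change: index 1, 6 -> 82
gcd of the OTHER numbers (without index 1): gcd([44, 24]) = 4
New gcd = gcd(g_others, new_val) = gcd(4, 82) = 2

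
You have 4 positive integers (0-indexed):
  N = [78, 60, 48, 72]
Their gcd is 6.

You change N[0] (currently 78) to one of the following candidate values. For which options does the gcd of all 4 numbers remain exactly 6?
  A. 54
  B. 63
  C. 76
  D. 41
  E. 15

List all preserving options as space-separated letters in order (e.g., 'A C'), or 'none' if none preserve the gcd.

Answer: A

Derivation:
Old gcd = 6; gcd of others (without N[0]) = 12
New gcd for candidate v: gcd(12, v). Preserves old gcd iff gcd(12, v) = 6.
  Option A: v=54, gcd(12,54)=6 -> preserves
  Option B: v=63, gcd(12,63)=3 -> changes
  Option C: v=76, gcd(12,76)=4 -> changes
  Option D: v=41, gcd(12,41)=1 -> changes
  Option E: v=15, gcd(12,15)=3 -> changes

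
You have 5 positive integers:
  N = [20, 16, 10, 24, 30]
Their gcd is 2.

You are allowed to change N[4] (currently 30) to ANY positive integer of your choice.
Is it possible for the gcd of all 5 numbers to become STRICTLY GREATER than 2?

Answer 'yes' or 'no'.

Answer: no

Derivation:
Current gcd = 2
gcd of all OTHER numbers (without N[4]=30): gcd([20, 16, 10, 24]) = 2
The new gcd after any change is gcd(2, new_value).
This can be at most 2.
Since 2 = old gcd 2, the gcd can only stay the same or decrease.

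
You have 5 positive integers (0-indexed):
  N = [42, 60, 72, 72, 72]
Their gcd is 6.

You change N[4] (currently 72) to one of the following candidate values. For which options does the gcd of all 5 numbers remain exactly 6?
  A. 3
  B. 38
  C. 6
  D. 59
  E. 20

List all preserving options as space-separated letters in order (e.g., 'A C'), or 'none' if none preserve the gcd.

Answer: C

Derivation:
Old gcd = 6; gcd of others (without N[4]) = 6
New gcd for candidate v: gcd(6, v). Preserves old gcd iff gcd(6, v) = 6.
  Option A: v=3, gcd(6,3)=3 -> changes
  Option B: v=38, gcd(6,38)=2 -> changes
  Option C: v=6, gcd(6,6)=6 -> preserves
  Option D: v=59, gcd(6,59)=1 -> changes
  Option E: v=20, gcd(6,20)=2 -> changes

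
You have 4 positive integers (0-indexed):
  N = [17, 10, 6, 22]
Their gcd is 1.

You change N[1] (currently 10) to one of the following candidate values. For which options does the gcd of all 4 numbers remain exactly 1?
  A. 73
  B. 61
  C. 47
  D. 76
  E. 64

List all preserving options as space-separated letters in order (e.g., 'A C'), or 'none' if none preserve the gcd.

Old gcd = 1; gcd of others (without N[1]) = 1
New gcd for candidate v: gcd(1, v). Preserves old gcd iff gcd(1, v) = 1.
  Option A: v=73, gcd(1,73)=1 -> preserves
  Option B: v=61, gcd(1,61)=1 -> preserves
  Option C: v=47, gcd(1,47)=1 -> preserves
  Option D: v=76, gcd(1,76)=1 -> preserves
  Option E: v=64, gcd(1,64)=1 -> preserves

Answer: A B C D E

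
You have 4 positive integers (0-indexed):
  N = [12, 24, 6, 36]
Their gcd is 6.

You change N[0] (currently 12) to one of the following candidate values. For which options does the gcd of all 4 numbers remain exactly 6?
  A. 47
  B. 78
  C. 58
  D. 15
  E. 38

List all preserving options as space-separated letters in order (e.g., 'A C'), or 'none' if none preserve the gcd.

Old gcd = 6; gcd of others (without N[0]) = 6
New gcd for candidate v: gcd(6, v). Preserves old gcd iff gcd(6, v) = 6.
  Option A: v=47, gcd(6,47)=1 -> changes
  Option B: v=78, gcd(6,78)=6 -> preserves
  Option C: v=58, gcd(6,58)=2 -> changes
  Option D: v=15, gcd(6,15)=3 -> changes
  Option E: v=38, gcd(6,38)=2 -> changes

Answer: B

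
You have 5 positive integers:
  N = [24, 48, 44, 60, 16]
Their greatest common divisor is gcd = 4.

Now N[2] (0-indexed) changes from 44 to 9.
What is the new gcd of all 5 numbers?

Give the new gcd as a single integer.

Numbers: [24, 48, 44, 60, 16], gcd = 4
Change: index 2, 44 -> 9
gcd of the OTHER numbers (without index 2): gcd([24, 48, 60, 16]) = 4
New gcd = gcd(g_others, new_val) = gcd(4, 9) = 1

Answer: 1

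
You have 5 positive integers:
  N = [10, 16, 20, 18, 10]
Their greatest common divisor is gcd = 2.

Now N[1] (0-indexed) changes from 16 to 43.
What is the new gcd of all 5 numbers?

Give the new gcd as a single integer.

Answer: 1

Derivation:
Numbers: [10, 16, 20, 18, 10], gcd = 2
Change: index 1, 16 -> 43
gcd of the OTHER numbers (without index 1): gcd([10, 20, 18, 10]) = 2
New gcd = gcd(g_others, new_val) = gcd(2, 43) = 1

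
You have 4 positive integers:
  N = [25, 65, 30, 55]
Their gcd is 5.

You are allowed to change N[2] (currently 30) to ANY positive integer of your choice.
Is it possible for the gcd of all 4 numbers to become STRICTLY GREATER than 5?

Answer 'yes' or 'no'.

Current gcd = 5
gcd of all OTHER numbers (without N[2]=30): gcd([25, 65, 55]) = 5
The new gcd after any change is gcd(5, new_value).
This can be at most 5.
Since 5 = old gcd 5, the gcd can only stay the same or decrease.

Answer: no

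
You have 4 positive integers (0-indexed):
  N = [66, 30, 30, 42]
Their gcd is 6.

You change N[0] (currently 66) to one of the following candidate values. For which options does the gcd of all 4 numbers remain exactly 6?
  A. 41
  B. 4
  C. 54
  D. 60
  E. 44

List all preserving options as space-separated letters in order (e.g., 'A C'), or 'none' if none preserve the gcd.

Answer: C D

Derivation:
Old gcd = 6; gcd of others (without N[0]) = 6
New gcd for candidate v: gcd(6, v). Preserves old gcd iff gcd(6, v) = 6.
  Option A: v=41, gcd(6,41)=1 -> changes
  Option B: v=4, gcd(6,4)=2 -> changes
  Option C: v=54, gcd(6,54)=6 -> preserves
  Option D: v=60, gcd(6,60)=6 -> preserves
  Option E: v=44, gcd(6,44)=2 -> changes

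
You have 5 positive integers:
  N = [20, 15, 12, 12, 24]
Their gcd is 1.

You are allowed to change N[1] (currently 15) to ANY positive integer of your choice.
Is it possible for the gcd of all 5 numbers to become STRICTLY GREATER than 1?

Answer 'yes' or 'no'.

Answer: yes

Derivation:
Current gcd = 1
gcd of all OTHER numbers (without N[1]=15): gcd([20, 12, 12, 24]) = 4
The new gcd after any change is gcd(4, new_value).
This can be at most 4.
Since 4 > old gcd 1, the gcd CAN increase (e.g., set N[1] = 4).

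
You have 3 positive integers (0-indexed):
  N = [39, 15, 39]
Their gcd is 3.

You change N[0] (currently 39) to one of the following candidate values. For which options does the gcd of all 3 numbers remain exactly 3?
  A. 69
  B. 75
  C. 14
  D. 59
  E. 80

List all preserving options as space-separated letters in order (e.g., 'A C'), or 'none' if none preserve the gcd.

Answer: A B

Derivation:
Old gcd = 3; gcd of others (without N[0]) = 3
New gcd for candidate v: gcd(3, v). Preserves old gcd iff gcd(3, v) = 3.
  Option A: v=69, gcd(3,69)=3 -> preserves
  Option B: v=75, gcd(3,75)=3 -> preserves
  Option C: v=14, gcd(3,14)=1 -> changes
  Option D: v=59, gcd(3,59)=1 -> changes
  Option E: v=80, gcd(3,80)=1 -> changes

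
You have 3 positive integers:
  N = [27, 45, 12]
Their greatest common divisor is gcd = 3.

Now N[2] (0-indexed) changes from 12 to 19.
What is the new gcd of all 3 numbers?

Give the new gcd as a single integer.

Answer: 1

Derivation:
Numbers: [27, 45, 12], gcd = 3
Change: index 2, 12 -> 19
gcd of the OTHER numbers (without index 2): gcd([27, 45]) = 9
New gcd = gcd(g_others, new_val) = gcd(9, 19) = 1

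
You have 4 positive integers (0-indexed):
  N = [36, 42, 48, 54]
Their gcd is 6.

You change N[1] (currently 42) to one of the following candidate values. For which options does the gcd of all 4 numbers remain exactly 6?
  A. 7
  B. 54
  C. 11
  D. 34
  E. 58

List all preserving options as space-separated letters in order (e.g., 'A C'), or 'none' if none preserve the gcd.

Answer: B

Derivation:
Old gcd = 6; gcd of others (without N[1]) = 6
New gcd for candidate v: gcd(6, v). Preserves old gcd iff gcd(6, v) = 6.
  Option A: v=7, gcd(6,7)=1 -> changes
  Option B: v=54, gcd(6,54)=6 -> preserves
  Option C: v=11, gcd(6,11)=1 -> changes
  Option D: v=34, gcd(6,34)=2 -> changes
  Option E: v=58, gcd(6,58)=2 -> changes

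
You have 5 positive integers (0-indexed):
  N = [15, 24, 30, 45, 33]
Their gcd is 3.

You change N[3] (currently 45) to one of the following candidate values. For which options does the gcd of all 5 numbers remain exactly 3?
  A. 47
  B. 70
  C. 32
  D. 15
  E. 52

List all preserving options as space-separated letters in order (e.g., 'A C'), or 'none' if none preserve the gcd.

Answer: D

Derivation:
Old gcd = 3; gcd of others (without N[3]) = 3
New gcd for candidate v: gcd(3, v). Preserves old gcd iff gcd(3, v) = 3.
  Option A: v=47, gcd(3,47)=1 -> changes
  Option B: v=70, gcd(3,70)=1 -> changes
  Option C: v=32, gcd(3,32)=1 -> changes
  Option D: v=15, gcd(3,15)=3 -> preserves
  Option E: v=52, gcd(3,52)=1 -> changes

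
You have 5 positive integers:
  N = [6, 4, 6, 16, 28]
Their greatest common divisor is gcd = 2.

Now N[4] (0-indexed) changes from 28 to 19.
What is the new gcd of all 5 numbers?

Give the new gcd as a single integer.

Answer: 1

Derivation:
Numbers: [6, 4, 6, 16, 28], gcd = 2
Change: index 4, 28 -> 19
gcd of the OTHER numbers (without index 4): gcd([6, 4, 6, 16]) = 2
New gcd = gcd(g_others, new_val) = gcd(2, 19) = 1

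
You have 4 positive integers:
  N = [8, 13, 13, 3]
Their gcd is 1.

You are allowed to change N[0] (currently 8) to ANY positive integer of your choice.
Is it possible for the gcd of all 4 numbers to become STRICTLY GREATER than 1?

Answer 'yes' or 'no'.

Current gcd = 1
gcd of all OTHER numbers (without N[0]=8): gcd([13, 13, 3]) = 1
The new gcd after any change is gcd(1, new_value).
This can be at most 1.
Since 1 = old gcd 1, the gcd can only stay the same or decrease.

Answer: no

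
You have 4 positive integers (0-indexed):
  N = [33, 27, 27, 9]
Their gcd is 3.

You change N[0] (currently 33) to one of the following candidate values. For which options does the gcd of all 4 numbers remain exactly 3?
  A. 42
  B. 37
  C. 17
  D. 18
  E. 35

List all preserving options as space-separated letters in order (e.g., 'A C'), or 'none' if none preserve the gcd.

Answer: A

Derivation:
Old gcd = 3; gcd of others (without N[0]) = 9
New gcd for candidate v: gcd(9, v). Preserves old gcd iff gcd(9, v) = 3.
  Option A: v=42, gcd(9,42)=3 -> preserves
  Option B: v=37, gcd(9,37)=1 -> changes
  Option C: v=17, gcd(9,17)=1 -> changes
  Option D: v=18, gcd(9,18)=9 -> changes
  Option E: v=35, gcd(9,35)=1 -> changes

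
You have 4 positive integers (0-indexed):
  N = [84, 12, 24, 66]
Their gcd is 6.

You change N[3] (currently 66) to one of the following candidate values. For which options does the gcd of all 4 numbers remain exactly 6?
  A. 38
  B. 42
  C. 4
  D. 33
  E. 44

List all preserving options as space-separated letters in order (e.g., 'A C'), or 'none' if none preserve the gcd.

Old gcd = 6; gcd of others (without N[3]) = 12
New gcd for candidate v: gcd(12, v). Preserves old gcd iff gcd(12, v) = 6.
  Option A: v=38, gcd(12,38)=2 -> changes
  Option B: v=42, gcd(12,42)=6 -> preserves
  Option C: v=4, gcd(12,4)=4 -> changes
  Option D: v=33, gcd(12,33)=3 -> changes
  Option E: v=44, gcd(12,44)=4 -> changes

Answer: B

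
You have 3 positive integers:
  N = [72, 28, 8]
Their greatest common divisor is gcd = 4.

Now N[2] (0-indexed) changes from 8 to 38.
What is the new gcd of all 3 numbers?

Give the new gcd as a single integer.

Numbers: [72, 28, 8], gcd = 4
Change: index 2, 8 -> 38
gcd of the OTHER numbers (without index 2): gcd([72, 28]) = 4
New gcd = gcd(g_others, new_val) = gcd(4, 38) = 2

Answer: 2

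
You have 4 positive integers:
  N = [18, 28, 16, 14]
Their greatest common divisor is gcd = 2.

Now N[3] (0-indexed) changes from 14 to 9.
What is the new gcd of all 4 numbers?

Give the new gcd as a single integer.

Answer: 1

Derivation:
Numbers: [18, 28, 16, 14], gcd = 2
Change: index 3, 14 -> 9
gcd of the OTHER numbers (without index 3): gcd([18, 28, 16]) = 2
New gcd = gcd(g_others, new_val) = gcd(2, 9) = 1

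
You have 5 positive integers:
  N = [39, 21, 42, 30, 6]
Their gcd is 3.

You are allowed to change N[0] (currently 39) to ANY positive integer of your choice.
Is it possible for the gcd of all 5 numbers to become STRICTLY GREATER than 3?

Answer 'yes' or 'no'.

Answer: no

Derivation:
Current gcd = 3
gcd of all OTHER numbers (without N[0]=39): gcd([21, 42, 30, 6]) = 3
The new gcd after any change is gcd(3, new_value).
This can be at most 3.
Since 3 = old gcd 3, the gcd can only stay the same or decrease.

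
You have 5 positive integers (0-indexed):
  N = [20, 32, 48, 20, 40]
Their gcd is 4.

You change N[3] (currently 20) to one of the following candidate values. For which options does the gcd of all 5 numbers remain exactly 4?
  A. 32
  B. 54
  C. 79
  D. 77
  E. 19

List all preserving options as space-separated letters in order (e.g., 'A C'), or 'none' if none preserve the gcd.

Old gcd = 4; gcd of others (without N[3]) = 4
New gcd for candidate v: gcd(4, v). Preserves old gcd iff gcd(4, v) = 4.
  Option A: v=32, gcd(4,32)=4 -> preserves
  Option B: v=54, gcd(4,54)=2 -> changes
  Option C: v=79, gcd(4,79)=1 -> changes
  Option D: v=77, gcd(4,77)=1 -> changes
  Option E: v=19, gcd(4,19)=1 -> changes

Answer: A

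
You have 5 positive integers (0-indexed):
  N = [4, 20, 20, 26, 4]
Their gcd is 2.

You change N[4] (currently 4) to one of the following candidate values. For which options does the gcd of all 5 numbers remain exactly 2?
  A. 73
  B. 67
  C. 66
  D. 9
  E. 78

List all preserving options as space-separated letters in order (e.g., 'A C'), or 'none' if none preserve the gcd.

Old gcd = 2; gcd of others (without N[4]) = 2
New gcd for candidate v: gcd(2, v). Preserves old gcd iff gcd(2, v) = 2.
  Option A: v=73, gcd(2,73)=1 -> changes
  Option B: v=67, gcd(2,67)=1 -> changes
  Option C: v=66, gcd(2,66)=2 -> preserves
  Option D: v=9, gcd(2,9)=1 -> changes
  Option E: v=78, gcd(2,78)=2 -> preserves

Answer: C E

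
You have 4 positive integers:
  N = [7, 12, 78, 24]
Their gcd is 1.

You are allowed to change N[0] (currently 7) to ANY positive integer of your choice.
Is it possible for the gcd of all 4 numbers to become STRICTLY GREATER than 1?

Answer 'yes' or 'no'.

Answer: yes

Derivation:
Current gcd = 1
gcd of all OTHER numbers (without N[0]=7): gcd([12, 78, 24]) = 6
The new gcd after any change is gcd(6, new_value).
This can be at most 6.
Since 6 > old gcd 1, the gcd CAN increase (e.g., set N[0] = 6).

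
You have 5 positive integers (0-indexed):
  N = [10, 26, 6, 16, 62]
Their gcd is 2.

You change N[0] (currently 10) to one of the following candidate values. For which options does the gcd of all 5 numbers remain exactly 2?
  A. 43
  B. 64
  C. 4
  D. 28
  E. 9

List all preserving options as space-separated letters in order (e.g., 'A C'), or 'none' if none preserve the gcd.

Answer: B C D

Derivation:
Old gcd = 2; gcd of others (without N[0]) = 2
New gcd for candidate v: gcd(2, v). Preserves old gcd iff gcd(2, v) = 2.
  Option A: v=43, gcd(2,43)=1 -> changes
  Option B: v=64, gcd(2,64)=2 -> preserves
  Option C: v=4, gcd(2,4)=2 -> preserves
  Option D: v=28, gcd(2,28)=2 -> preserves
  Option E: v=9, gcd(2,9)=1 -> changes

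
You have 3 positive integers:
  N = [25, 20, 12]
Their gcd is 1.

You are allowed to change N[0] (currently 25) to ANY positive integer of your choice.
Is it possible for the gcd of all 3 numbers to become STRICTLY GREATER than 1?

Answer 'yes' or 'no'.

Current gcd = 1
gcd of all OTHER numbers (without N[0]=25): gcd([20, 12]) = 4
The new gcd after any change is gcd(4, new_value).
This can be at most 4.
Since 4 > old gcd 1, the gcd CAN increase (e.g., set N[0] = 4).

Answer: yes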